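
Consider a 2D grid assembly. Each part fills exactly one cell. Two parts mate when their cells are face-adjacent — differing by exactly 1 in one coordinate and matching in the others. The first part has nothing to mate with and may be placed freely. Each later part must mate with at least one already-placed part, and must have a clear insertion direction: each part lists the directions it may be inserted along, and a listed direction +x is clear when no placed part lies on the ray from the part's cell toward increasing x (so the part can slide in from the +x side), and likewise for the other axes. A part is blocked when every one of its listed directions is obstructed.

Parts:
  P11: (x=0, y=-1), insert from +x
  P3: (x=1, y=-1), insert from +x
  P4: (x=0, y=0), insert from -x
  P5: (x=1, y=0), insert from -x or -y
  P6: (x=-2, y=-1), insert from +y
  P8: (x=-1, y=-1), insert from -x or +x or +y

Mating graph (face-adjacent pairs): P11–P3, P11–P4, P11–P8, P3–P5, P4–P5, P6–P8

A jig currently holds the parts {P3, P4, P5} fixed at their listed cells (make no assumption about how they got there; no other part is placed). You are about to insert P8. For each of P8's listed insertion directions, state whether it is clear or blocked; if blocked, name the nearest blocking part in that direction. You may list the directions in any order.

+x: blocked by P3; +y: clear; -x: clear

-x: ray from P8(-1, -1) has no placed part ⇒ clear
+x: nearest on ray is P3@(1, -1) ⇒ blocked
+y: ray from P8(-1, -1) has no placed part ⇒ clear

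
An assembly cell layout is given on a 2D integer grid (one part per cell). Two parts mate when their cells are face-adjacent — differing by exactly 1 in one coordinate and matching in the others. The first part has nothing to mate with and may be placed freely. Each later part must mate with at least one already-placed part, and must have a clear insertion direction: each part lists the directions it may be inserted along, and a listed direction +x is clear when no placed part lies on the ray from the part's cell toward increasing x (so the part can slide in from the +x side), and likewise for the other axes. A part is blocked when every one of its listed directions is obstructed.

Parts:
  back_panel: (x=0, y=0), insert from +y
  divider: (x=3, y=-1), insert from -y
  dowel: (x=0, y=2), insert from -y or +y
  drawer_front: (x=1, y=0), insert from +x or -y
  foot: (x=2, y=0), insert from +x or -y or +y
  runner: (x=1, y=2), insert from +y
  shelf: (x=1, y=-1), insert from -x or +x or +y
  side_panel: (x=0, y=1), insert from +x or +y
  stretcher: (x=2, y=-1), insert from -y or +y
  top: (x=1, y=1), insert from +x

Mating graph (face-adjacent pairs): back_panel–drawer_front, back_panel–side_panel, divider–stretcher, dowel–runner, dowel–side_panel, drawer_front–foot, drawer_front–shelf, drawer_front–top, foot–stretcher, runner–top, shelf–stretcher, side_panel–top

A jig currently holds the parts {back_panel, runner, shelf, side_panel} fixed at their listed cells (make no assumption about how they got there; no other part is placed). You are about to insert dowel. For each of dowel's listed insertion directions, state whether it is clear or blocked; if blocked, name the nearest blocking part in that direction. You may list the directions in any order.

-y: nearest on ray is side_panel@(0, 1) ⇒ blocked
+y: ray from dowel(0, 2) has no placed part ⇒ clear

+y: clear; -y: blocked by side_panel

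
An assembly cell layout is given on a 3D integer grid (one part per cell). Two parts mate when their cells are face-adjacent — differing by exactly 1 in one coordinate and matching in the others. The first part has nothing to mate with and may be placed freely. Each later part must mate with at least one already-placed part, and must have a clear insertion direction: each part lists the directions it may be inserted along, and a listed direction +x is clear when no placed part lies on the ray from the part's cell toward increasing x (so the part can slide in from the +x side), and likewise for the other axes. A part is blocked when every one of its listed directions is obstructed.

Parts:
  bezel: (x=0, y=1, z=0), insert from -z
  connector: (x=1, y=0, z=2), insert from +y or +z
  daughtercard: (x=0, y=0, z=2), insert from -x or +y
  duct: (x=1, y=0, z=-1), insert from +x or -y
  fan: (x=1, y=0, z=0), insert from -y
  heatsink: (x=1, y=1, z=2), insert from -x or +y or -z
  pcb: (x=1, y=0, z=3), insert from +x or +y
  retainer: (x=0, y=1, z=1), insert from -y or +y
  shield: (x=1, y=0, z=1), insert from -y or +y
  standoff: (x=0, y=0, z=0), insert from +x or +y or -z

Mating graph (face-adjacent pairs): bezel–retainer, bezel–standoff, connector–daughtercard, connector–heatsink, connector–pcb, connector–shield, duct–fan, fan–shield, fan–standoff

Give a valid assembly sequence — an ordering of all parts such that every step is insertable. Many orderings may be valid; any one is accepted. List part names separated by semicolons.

1. heatsink@(1, 1, 2) [-x clear] — {heatsink}
2. connector@(1, 0, 2) [+z clear] — {connector, heatsink}
3. daughtercard@(0, 0, 2) [-x clear] — {connector, daughtercard, heatsink}
4. pcb@(1, 0, 3) [+x clear] — {connector, daughtercard, heatsink, pcb}
5. shield@(1, 0, 1) [-y clear] — {connector, daughtercard, heatsink, pcb, shield}
6. fan@(1, 0, 0) [-y clear] — {connector, daughtercard, fan, heatsink, pcb, shield}
7. standoff@(0, 0, 0) [+y clear] — {connector, daughtercard, fan, heatsink, pcb, shield, standoff}
8. bezel@(0, 1, 0) [-z clear] — {bezel, connector, daughtercard, fan, heatsink, pcb, shield, standoff}
9. retainer@(0, 1, 1) [-y clear] — {bezel, connector, daughtercard, fan, heatsink, pcb, retainer, shield, standoff}
10. duct@(1, 0, -1) [+x clear] — {bezel, connector, daughtercard, duct, fan, heatsink, pcb, retainer, shield, standoff}

heatsink; connector; daughtercard; pcb; shield; fan; standoff; bezel; retainer; duct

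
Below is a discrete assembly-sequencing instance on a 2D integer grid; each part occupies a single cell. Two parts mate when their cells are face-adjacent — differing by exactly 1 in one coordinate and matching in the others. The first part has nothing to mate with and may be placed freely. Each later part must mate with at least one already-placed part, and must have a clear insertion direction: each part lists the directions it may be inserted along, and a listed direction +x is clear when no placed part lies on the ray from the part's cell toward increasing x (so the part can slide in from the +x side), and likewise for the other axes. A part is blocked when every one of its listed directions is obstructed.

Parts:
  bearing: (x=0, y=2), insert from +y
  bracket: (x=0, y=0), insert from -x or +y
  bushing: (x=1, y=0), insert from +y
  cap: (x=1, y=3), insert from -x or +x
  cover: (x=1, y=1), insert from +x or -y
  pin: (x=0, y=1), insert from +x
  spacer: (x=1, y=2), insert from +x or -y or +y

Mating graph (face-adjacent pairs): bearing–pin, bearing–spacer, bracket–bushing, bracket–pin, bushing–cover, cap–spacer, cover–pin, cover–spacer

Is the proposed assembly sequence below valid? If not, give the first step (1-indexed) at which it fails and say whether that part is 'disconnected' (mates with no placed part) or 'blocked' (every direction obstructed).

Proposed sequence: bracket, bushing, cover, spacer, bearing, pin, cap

Invalid at step 6 (blocked)

1. bracket@(0, 0) [-x clear] — {bracket}
2. bushing@(1, 0) [+y clear] — {bracket, bushing}
3. cover@(1, 1) [+x clear] — {bracket, bushing, cover}
4. spacer@(1, 2) [+x clear] — {bracket, bushing, cover, spacer}
5. bearing@(0, 2) [+y clear] — {bearing, bracket, bushing, cover, spacer}
6. pin@(0, 1) — +x all obstructed ⇒ blocked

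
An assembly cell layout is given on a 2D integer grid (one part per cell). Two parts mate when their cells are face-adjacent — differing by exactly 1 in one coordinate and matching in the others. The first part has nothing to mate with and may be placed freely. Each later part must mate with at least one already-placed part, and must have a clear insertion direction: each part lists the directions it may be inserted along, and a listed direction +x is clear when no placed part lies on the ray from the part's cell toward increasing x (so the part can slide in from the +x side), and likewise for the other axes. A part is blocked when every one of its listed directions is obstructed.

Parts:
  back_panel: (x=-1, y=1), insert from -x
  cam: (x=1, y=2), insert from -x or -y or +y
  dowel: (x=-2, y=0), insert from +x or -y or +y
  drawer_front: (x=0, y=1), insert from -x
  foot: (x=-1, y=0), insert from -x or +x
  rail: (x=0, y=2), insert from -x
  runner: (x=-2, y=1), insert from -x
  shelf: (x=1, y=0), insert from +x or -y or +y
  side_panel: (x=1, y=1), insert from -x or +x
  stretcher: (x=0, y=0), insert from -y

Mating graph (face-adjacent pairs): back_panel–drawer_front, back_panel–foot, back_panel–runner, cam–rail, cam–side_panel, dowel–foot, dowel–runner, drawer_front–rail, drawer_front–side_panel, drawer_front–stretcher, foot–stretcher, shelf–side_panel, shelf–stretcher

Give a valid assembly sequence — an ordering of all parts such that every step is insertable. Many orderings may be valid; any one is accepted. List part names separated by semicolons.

1. side_panel@(1, 1) [-x clear] — {side_panel}
2. drawer_front@(0, 1) [-x clear] — {drawer_front, side_panel}
3. back_panel@(-1, 1) [-x clear] — {back_panel, drawer_front, side_panel}
4. cam@(1, 2) [-x clear] — {back_panel, cam, drawer_front, side_panel}
5. rail@(0, 2) [-x clear] — {back_panel, cam, drawer_front, rail, side_panel}
6. runner@(-2, 1) [-x clear] — {back_panel, cam, drawer_front, rail, runner, side_panel}
7. dowel@(-2, 0) [+x clear] — {back_panel, cam, dowel, drawer_front, rail, runner, side_panel}
8. foot@(-1, 0) [+x clear] — {back_panel, cam, dowel, drawer_front, foot, rail, runner, side_panel}
9. shelf@(1, 0) [+x clear] — {back_panel, cam, dowel, drawer_front, foot, rail, runner, shelf, side_panel}
10. stretcher@(0, 0) [-y clear] — {back_panel, cam, dowel, drawer_front, foot, rail, runner, shelf, side_panel, stretcher}

side_panel; drawer_front; back_panel; cam; rail; runner; dowel; foot; shelf; stretcher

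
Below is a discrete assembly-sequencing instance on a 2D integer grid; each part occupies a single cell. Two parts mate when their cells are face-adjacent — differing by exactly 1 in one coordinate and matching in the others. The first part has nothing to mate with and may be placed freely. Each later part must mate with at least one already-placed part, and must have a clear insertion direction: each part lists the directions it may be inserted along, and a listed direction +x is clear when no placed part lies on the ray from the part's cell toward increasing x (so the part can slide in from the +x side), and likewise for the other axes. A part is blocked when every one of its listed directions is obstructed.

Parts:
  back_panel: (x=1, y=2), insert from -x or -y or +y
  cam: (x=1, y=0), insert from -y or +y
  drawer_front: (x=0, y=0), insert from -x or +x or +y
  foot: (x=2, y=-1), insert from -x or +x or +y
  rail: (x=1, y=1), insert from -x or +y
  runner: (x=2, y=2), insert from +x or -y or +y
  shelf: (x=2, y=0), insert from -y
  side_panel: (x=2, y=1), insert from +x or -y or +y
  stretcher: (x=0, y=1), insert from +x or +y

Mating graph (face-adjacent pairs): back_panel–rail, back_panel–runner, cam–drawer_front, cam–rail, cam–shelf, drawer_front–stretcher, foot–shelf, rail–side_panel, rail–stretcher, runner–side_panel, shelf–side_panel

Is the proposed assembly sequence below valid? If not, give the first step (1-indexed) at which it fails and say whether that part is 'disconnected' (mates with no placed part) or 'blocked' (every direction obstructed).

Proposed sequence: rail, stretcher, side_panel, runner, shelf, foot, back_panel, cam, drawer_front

Valid

1. rail@(1, 1) [-x clear] — {rail}
2. stretcher@(0, 1) [+y clear] — {rail, stretcher}
3. side_panel@(2, 1) [+x clear] — {rail, side_panel, stretcher}
4. runner@(2, 2) [+x clear] — {rail, runner, side_panel, stretcher}
5. shelf@(2, 0) [-y clear] — {rail, runner, shelf, side_panel, stretcher}
6. foot@(2, -1) [-x clear] — {foot, rail, runner, shelf, side_panel, stretcher}
7. back_panel@(1, 2) [-x clear] — {back_panel, foot, rail, runner, shelf, side_panel, stretcher}
8. cam@(1, 0) [-y clear] — {back_panel, cam, foot, rail, runner, shelf, side_panel, stretcher}
9. drawer_front@(0, 0) [-x clear] — {back_panel, cam, drawer_front, foot, rail, runner, shelf, side_panel, stretcher}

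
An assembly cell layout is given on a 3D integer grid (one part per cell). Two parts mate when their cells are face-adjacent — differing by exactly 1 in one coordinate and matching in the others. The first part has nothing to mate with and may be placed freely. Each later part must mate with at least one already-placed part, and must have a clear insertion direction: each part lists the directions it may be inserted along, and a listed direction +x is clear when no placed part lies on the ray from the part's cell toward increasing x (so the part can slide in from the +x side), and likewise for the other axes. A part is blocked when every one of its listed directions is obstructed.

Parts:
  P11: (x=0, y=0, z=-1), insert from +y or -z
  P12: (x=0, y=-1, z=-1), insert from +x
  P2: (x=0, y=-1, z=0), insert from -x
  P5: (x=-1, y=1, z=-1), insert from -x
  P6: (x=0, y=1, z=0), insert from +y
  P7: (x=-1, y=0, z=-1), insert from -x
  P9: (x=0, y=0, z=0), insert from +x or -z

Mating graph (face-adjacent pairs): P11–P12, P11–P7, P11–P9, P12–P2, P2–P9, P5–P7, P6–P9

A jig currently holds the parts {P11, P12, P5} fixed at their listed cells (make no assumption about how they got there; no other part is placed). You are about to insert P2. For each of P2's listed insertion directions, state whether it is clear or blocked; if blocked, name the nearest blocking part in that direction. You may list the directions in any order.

-x: ray from P2(0, -1, 0) has no placed part ⇒ clear

-x: clear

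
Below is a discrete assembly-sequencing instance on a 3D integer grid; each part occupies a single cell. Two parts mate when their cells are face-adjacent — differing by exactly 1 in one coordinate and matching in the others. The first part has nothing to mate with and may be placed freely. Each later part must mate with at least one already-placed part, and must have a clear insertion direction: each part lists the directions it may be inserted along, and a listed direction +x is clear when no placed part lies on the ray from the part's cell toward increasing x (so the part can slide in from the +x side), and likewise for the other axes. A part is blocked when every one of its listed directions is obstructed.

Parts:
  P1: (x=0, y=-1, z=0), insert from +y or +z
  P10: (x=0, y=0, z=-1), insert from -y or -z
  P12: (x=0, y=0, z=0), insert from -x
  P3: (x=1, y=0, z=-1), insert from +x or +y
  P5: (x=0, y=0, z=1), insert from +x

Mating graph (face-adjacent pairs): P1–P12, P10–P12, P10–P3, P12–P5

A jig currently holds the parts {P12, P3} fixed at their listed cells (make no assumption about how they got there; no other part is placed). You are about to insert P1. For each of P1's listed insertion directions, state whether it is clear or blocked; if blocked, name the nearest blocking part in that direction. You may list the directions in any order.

+y: nearest on ray is P12@(0, 0, 0) ⇒ blocked
+z: ray from P1(0, -1, 0) has no placed part ⇒ clear

+y: blocked by P12; +z: clear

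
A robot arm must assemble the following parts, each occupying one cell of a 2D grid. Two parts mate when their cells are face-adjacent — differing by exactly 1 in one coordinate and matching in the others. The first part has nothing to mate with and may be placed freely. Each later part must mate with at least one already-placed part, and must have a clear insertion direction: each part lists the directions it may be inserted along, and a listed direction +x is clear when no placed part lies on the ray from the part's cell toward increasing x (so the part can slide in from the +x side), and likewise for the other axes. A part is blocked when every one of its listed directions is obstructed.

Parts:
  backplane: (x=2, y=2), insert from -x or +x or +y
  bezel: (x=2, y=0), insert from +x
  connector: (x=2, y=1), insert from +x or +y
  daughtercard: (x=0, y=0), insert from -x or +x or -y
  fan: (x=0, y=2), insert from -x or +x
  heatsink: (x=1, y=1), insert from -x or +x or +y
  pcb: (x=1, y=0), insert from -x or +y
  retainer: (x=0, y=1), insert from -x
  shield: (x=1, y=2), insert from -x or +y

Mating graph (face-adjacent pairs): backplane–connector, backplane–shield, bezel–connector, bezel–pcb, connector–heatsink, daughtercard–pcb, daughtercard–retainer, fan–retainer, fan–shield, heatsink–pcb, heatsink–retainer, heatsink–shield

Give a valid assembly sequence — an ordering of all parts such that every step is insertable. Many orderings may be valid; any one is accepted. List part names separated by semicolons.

bezel; connector; backplane; shield; fan; heatsink; pcb; daughtercard; retainer

1. bezel@(2, 0) [+x clear] — {bezel}
2. connector@(2, 1) [+x clear] — {bezel, connector}
3. backplane@(2, 2) [-x clear] — {backplane, bezel, connector}
4. shield@(1, 2) [-x clear] — {backplane, bezel, connector, shield}
5. fan@(0, 2) [-x clear] — {backplane, bezel, connector, fan, shield}
6. heatsink@(1, 1) [-x clear] — {backplane, bezel, connector, fan, heatsink, shield}
7. pcb@(1, 0) [-x clear] — {backplane, bezel, connector, fan, heatsink, pcb, shield}
8. daughtercard@(0, 0) [-x clear] — {backplane, bezel, connector, daughtercard, fan, heatsink, pcb, shield}
9. retainer@(0, 1) [-x clear] — {backplane, bezel, connector, daughtercard, fan, heatsink, pcb, retainer, shield}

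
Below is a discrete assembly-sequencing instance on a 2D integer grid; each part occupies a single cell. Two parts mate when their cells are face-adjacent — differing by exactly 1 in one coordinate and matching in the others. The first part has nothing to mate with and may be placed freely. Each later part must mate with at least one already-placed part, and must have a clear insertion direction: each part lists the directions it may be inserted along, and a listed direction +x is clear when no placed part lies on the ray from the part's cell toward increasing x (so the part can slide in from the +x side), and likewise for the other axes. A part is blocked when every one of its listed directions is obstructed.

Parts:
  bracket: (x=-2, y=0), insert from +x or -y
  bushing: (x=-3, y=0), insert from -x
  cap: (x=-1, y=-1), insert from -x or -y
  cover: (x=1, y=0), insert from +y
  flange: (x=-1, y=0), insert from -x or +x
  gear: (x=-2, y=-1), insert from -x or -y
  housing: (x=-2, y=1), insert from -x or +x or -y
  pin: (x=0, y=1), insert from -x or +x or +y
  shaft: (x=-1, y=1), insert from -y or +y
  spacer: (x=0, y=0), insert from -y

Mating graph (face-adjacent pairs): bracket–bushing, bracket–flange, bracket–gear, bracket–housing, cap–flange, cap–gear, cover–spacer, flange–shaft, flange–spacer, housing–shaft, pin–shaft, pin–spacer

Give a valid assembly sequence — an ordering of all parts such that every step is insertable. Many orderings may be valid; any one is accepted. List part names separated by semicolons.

1. bushing@(-3, 0) [-x clear] — {bushing}
2. bracket@(-2, 0) [+x clear] — {bracket, bushing}
3. housing@(-2, 1) [-x clear] — {bracket, bushing, housing}
4. shaft@(-1, 1) [-y clear] — {bracket, bushing, housing, shaft}
5. pin@(0, 1) [+x clear] — {bracket, bushing, housing, pin, shaft}
6. gear@(-2, -1) [-x clear] — {bracket, bushing, gear, housing, pin, shaft}
7. cap@(-1, -1) [-y clear] — {bracket, bushing, cap, gear, housing, pin, shaft}
8. flange@(-1, 0) [+x clear] — {bracket, bushing, cap, flange, gear, housing, pin, shaft}
9. spacer@(0, 0) [-y clear] — {bracket, bushing, cap, flange, gear, housing, pin, shaft, spacer}
10. cover@(1, 0) [+y clear] — {bracket, bushing, cap, cover, flange, gear, housing, pin, shaft, spacer}

bushing; bracket; housing; shaft; pin; gear; cap; flange; spacer; cover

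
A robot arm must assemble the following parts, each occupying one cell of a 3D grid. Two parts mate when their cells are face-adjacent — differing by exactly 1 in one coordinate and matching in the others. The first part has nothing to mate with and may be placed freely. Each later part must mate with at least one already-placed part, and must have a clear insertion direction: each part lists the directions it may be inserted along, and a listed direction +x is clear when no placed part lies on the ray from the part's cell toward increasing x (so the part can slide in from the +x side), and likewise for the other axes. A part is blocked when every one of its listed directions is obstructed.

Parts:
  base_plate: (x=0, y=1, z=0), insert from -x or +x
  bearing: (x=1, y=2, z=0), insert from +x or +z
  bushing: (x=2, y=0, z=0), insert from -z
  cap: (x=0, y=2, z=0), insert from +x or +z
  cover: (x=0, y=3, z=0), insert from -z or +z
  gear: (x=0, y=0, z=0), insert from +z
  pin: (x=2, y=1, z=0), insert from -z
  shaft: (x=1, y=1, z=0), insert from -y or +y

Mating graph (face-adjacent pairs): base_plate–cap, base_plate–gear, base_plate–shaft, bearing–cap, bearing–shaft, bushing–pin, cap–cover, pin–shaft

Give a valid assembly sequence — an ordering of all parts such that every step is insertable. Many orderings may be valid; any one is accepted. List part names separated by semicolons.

bushing; pin; shaft; bearing; cap; base_plate; gear; cover

1. bushing@(2, 0, 0) [-z clear] — {bushing}
2. pin@(2, 1, 0) [-z clear] — {bushing, pin}
3. shaft@(1, 1, 0) [-y clear] — {bushing, pin, shaft}
4. bearing@(1, 2, 0) [+x clear] — {bearing, bushing, pin, shaft}
5. cap@(0, 2, 0) [+z clear] — {bearing, bushing, cap, pin, shaft}
6. base_plate@(0, 1, 0) [-x clear] — {base_plate, bearing, bushing, cap, pin, shaft}
7. gear@(0, 0, 0) [+z clear] — {base_plate, bearing, bushing, cap, gear, pin, shaft}
8. cover@(0, 3, 0) [-z clear] — {base_plate, bearing, bushing, cap, cover, gear, pin, shaft}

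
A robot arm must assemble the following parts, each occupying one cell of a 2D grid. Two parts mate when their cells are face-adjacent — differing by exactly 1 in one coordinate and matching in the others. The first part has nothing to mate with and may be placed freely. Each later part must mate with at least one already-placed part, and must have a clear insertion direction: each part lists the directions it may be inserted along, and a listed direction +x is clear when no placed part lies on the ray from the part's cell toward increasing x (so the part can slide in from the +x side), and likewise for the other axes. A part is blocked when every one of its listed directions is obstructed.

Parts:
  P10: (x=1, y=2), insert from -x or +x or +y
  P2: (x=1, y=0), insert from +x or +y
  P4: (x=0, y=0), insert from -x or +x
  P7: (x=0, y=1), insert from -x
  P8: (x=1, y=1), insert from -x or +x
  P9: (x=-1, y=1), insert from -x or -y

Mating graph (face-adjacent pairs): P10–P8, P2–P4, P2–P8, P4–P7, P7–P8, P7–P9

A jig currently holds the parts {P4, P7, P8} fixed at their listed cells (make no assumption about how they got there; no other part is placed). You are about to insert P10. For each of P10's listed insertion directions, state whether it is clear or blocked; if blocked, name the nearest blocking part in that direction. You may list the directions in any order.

+x: clear; +y: clear; -x: clear

-x: ray from P10(1, 2) has no placed part ⇒ clear
+x: ray from P10(1, 2) has no placed part ⇒ clear
+y: ray from P10(1, 2) has no placed part ⇒ clear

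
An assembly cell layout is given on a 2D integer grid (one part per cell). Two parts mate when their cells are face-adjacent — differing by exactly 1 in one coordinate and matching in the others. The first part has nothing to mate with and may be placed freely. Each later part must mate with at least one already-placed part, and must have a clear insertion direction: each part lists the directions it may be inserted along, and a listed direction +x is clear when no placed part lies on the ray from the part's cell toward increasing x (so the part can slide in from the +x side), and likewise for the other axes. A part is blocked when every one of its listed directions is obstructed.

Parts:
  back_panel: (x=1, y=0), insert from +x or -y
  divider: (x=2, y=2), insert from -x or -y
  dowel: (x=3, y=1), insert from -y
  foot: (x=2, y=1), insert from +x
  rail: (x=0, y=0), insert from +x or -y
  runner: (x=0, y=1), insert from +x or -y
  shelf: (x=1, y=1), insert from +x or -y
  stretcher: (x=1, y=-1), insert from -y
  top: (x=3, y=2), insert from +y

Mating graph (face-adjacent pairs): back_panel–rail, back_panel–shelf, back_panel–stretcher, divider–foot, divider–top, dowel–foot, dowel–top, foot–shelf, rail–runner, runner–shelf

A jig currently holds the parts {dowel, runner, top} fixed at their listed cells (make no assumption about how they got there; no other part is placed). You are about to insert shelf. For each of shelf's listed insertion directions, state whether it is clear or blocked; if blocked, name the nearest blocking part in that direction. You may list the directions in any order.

+x: nearest on ray is dowel@(3, 1) ⇒ blocked
-y: ray from shelf(1, 1) has no placed part ⇒ clear

+x: blocked by dowel; -y: clear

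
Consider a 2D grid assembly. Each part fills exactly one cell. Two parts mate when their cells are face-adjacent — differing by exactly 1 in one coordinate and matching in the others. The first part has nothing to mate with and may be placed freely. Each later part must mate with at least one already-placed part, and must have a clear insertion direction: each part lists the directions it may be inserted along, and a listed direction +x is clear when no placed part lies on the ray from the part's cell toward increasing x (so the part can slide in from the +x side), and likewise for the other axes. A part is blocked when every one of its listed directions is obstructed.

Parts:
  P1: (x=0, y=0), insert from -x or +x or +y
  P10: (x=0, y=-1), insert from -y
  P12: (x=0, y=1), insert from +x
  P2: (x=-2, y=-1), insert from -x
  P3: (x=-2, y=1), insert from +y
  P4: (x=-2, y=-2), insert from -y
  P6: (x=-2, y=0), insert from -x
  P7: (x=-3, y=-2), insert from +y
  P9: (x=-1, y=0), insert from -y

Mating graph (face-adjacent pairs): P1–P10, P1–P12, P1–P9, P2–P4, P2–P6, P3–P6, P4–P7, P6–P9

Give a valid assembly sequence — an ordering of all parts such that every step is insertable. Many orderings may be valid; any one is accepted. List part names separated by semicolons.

P4; P2; P6; P3; P7; P9; P1; P12; P10

1. P4@(-2, -2) [-y clear] — {P4}
2. P2@(-2, -1) [-x clear] — {P2, P4}
3. P6@(-2, 0) [-x clear] — {P2, P4, P6}
4. P3@(-2, 1) [+y clear] — {P2, P3, P4, P6}
5. P7@(-3, -2) [+y clear] — {P2, P3, P4, P6, P7}
6. P9@(-1, 0) [-y clear] — {P2, P3, P4, P6, P7, P9}
7. P1@(0, 0) [+x clear] — {P1, P2, P3, P4, P6, P7, P9}
8. P12@(0, 1) [+x clear] — {P1, P12, P2, P3, P4, P6, P7, P9}
9. P10@(0, -1) [-y clear] — {P1, P10, P12, P2, P3, P4, P6, P7, P9}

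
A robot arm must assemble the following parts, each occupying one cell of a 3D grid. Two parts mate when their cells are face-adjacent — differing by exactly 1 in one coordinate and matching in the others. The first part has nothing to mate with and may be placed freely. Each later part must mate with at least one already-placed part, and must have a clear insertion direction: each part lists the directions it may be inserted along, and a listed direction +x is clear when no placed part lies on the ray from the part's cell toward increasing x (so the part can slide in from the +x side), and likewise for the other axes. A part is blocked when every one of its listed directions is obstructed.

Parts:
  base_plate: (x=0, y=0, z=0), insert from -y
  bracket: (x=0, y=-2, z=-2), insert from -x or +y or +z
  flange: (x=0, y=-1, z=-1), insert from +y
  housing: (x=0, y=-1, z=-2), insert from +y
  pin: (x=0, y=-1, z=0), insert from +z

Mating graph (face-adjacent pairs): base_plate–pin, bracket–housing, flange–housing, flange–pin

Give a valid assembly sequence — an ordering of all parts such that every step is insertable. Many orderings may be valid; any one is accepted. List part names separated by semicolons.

1. base_plate@(0, 0, 0) [-y clear] — {base_plate}
2. pin@(0, -1, 0) [+z clear] — {base_plate, pin}
3. flange@(0, -1, -1) [+y clear] — {base_plate, flange, pin}
4. housing@(0, -1, -2) [+y clear] — {base_plate, flange, housing, pin}
5. bracket@(0, -2, -2) [-x clear] — {base_plate, bracket, flange, housing, pin}

base_plate; pin; flange; housing; bracket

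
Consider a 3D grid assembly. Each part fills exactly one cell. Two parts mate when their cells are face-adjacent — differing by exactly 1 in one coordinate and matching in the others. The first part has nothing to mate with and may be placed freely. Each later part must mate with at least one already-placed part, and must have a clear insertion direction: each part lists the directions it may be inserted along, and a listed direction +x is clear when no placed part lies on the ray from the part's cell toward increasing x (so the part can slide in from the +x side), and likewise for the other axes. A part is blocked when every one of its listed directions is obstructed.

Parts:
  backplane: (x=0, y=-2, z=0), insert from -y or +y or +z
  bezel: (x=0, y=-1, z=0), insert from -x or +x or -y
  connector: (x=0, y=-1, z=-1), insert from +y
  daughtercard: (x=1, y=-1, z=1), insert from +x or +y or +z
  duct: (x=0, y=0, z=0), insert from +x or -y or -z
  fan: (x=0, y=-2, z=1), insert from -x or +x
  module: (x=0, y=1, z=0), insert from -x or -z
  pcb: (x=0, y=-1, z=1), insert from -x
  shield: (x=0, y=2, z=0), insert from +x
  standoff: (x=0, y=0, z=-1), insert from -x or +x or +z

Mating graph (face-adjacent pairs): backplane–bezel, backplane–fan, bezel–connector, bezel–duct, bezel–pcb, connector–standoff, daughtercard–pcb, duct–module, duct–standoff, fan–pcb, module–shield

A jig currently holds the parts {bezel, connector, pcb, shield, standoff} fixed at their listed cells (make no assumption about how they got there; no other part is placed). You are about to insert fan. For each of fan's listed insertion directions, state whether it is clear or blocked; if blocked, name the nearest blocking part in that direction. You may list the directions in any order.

+x: clear; -x: clear

-x: ray from fan(0, -2, 1) has no placed part ⇒ clear
+x: ray from fan(0, -2, 1) has no placed part ⇒ clear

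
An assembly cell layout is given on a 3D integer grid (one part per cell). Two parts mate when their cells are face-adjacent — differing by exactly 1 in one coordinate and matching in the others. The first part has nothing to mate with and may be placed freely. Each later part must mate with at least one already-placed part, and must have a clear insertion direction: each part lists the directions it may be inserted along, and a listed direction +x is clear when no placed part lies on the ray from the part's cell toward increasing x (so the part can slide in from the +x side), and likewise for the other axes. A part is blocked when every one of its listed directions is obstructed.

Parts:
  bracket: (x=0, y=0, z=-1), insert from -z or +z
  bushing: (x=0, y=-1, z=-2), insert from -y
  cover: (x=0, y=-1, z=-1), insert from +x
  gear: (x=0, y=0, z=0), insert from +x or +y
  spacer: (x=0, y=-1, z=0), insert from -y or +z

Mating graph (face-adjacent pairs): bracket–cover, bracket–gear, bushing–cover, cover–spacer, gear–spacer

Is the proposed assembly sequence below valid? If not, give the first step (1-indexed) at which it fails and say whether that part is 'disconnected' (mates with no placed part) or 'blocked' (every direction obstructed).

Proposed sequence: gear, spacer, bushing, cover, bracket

Invalid at step 3 (disconnected)

1. gear@(0, 0, 0) [+x clear] — {gear}
2. spacer@(0, -1, 0) [-y clear] — {gear, spacer}
3. bushing@(0, -1, -2) — no placed neighbour ⇒ disconnected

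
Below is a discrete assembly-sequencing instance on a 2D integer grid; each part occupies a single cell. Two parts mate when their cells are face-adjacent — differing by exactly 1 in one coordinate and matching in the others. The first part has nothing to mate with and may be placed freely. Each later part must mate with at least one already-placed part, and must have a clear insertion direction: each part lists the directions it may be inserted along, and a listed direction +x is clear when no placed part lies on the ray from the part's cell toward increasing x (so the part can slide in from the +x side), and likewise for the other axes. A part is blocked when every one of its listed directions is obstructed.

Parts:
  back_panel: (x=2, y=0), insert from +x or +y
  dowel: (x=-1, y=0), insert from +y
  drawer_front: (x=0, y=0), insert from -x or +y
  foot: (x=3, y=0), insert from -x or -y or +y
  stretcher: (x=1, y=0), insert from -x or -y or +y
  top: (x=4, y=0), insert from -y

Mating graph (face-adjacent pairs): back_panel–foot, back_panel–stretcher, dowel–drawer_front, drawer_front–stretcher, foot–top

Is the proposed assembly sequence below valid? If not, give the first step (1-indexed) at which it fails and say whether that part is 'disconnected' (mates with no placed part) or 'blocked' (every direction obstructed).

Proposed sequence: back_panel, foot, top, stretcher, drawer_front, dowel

1. back_panel@(2, 0) [+x clear] — {back_panel}
2. foot@(3, 0) [-y clear] — {back_panel, foot}
3. top@(4, 0) [-y clear] — {back_panel, foot, top}
4. stretcher@(1, 0) [-x clear] — {back_panel, foot, stretcher, top}
5. drawer_front@(0, 0) [-x clear] — {back_panel, drawer_front, foot, stretcher, top}
6. dowel@(-1, 0) [+y clear] — {back_panel, dowel, drawer_front, foot, stretcher, top}

Valid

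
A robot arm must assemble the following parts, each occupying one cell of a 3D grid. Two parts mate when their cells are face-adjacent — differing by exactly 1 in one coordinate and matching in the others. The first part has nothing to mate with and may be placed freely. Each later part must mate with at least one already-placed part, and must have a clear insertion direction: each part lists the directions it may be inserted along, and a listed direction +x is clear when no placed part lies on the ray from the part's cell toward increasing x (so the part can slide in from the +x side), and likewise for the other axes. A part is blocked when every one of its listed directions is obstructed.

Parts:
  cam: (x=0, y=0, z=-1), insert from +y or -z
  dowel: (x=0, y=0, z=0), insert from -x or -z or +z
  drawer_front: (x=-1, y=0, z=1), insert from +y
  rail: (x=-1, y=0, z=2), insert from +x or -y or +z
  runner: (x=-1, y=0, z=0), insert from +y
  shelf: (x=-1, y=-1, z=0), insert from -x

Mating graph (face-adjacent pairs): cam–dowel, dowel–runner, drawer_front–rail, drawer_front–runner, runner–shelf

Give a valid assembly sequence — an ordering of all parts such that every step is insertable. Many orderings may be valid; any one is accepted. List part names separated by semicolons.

rail; drawer_front; runner; shelf; dowel; cam

1. rail@(-1, 0, 2) [+x clear] — {rail}
2. drawer_front@(-1, 0, 1) [+y clear] — {drawer_front, rail}
3. runner@(-1, 0, 0) [+y clear] — {drawer_front, rail, runner}
4. shelf@(-1, -1, 0) [-x clear] — {drawer_front, rail, runner, shelf}
5. dowel@(0, 0, 0) [-z clear] — {dowel, drawer_front, rail, runner, shelf}
6. cam@(0, 0, -1) [+y clear] — {cam, dowel, drawer_front, rail, runner, shelf}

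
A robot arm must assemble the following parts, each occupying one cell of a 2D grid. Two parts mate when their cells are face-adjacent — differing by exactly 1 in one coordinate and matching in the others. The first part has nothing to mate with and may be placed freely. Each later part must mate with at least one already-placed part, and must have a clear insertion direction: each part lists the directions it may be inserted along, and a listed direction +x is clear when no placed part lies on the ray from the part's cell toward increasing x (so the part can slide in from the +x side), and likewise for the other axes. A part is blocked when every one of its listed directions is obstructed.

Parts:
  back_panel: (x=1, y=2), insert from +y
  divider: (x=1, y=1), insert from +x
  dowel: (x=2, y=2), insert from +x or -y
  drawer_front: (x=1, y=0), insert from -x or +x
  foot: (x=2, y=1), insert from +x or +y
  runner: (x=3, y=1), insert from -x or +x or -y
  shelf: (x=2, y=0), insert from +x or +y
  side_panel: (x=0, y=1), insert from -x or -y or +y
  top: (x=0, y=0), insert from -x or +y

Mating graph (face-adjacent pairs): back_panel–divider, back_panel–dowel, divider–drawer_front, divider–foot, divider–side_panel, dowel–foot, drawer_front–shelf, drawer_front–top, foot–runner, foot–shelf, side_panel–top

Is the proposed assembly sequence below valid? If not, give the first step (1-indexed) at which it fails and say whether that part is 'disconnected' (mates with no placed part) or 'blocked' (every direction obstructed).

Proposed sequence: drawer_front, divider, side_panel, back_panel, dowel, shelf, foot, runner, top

1. drawer_front@(1, 0) [-x clear] — {drawer_front}
2. divider@(1, 1) [+x clear] — {divider, drawer_front}
3. side_panel@(0, 1) [-x clear] — {divider, drawer_front, side_panel}
4. back_panel@(1, 2) [+y clear] — {back_panel, divider, drawer_front, side_panel}
5. dowel@(2, 2) [+x clear] — {back_panel, divider, dowel, drawer_front, side_panel}
6. shelf@(2, 0) [+x clear] — {back_panel, divider, dowel, drawer_front, shelf, side_panel}
7. foot@(2, 1) [+x clear] — {back_panel, divider, dowel, drawer_front, foot, shelf, side_panel}
8. runner@(3, 1) [+x clear] — {back_panel, divider, dowel, drawer_front, foot, runner, shelf, side_panel}
9. top@(0, 0) [-x clear] — {back_panel, divider, dowel, drawer_front, foot, runner, shelf, side_panel, top}

Valid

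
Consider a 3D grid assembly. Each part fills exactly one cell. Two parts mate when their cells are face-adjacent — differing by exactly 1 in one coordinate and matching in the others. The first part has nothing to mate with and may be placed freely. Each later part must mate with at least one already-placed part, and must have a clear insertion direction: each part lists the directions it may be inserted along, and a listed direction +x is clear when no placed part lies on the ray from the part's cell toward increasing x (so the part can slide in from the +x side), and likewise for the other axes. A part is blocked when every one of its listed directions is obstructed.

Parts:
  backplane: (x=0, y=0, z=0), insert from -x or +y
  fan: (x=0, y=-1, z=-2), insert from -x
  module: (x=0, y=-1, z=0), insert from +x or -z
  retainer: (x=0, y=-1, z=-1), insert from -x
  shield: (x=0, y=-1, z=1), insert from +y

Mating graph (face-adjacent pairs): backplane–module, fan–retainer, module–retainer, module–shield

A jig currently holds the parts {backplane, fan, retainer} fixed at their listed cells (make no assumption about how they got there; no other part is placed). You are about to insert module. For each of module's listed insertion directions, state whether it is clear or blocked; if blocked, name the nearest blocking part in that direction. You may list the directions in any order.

+x: ray from module(0, -1, 0) has no placed part ⇒ clear
-z: nearest on ray is retainer@(0, -1, -1) ⇒ blocked

+x: clear; -z: blocked by retainer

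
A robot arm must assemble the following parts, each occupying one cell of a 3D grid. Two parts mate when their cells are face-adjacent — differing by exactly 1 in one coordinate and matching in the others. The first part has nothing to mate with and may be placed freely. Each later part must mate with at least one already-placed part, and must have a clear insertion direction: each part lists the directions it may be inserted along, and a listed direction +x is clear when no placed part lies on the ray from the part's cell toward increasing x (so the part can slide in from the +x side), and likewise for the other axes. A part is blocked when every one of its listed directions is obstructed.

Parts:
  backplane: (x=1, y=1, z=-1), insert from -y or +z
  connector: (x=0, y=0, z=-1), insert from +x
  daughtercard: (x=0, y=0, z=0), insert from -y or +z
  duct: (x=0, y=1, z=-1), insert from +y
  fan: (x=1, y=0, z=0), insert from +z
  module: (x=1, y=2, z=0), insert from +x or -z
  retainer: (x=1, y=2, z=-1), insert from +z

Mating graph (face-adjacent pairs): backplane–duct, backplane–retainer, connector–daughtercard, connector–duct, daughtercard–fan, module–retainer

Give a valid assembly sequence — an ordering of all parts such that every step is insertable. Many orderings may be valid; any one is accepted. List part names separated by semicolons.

duct; connector; daughtercard; backplane; retainer; module; fan

1. duct@(0, 1, -1) [+y clear] — {duct}
2. connector@(0, 0, -1) [+x clear] — {connector, duct}
3. daughtercard@(0, 0, 0) [-y clear] — {connector, daughtercard, duct}
4. backplane@(1, 1, -1) [-y clear] — {backplane, connector, daughtercard, duct}
5. retainer@(1, 2, -1) [+z clear] — {backplane, connector, daughtercard, duct, retainer}
6. module@(1, 2, 0) [+x clear] — {backplane, connector, daughtercard, duct, module, retainer}
7. fan@(1, 0, 0) [+z clear] — {backplane, connector, daughtercard, duct, fan, module, retainer}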